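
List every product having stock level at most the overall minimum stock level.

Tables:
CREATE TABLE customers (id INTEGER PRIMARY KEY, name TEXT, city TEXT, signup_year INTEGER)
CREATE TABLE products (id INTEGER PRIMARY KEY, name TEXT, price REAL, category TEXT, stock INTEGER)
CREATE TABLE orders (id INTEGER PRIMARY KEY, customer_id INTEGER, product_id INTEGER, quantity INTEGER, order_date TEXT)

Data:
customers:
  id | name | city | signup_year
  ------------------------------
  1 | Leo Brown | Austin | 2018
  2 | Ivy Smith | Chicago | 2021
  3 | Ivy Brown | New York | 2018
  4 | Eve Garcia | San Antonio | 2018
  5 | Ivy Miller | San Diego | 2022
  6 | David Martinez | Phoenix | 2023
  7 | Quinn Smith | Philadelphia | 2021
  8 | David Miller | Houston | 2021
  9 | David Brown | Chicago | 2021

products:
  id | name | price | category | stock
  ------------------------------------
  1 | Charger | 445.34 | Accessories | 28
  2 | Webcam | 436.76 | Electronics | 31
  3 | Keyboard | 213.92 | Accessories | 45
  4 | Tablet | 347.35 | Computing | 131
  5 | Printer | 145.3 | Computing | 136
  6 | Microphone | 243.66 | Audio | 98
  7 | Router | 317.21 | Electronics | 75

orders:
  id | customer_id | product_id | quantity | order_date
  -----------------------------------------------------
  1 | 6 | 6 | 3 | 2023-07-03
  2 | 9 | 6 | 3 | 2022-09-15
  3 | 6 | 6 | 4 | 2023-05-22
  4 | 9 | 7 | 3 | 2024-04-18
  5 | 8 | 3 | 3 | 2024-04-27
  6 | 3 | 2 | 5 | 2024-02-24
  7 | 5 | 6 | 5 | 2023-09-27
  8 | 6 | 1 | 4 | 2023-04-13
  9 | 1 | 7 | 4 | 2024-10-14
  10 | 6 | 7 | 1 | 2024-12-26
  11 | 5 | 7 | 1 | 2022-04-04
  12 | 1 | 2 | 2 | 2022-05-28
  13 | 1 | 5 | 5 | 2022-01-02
SELECT name, stock FROM products WHERE stock <= (SELECT MIN(stock) FROM products)

Execution result:
name | stock
Charger | 28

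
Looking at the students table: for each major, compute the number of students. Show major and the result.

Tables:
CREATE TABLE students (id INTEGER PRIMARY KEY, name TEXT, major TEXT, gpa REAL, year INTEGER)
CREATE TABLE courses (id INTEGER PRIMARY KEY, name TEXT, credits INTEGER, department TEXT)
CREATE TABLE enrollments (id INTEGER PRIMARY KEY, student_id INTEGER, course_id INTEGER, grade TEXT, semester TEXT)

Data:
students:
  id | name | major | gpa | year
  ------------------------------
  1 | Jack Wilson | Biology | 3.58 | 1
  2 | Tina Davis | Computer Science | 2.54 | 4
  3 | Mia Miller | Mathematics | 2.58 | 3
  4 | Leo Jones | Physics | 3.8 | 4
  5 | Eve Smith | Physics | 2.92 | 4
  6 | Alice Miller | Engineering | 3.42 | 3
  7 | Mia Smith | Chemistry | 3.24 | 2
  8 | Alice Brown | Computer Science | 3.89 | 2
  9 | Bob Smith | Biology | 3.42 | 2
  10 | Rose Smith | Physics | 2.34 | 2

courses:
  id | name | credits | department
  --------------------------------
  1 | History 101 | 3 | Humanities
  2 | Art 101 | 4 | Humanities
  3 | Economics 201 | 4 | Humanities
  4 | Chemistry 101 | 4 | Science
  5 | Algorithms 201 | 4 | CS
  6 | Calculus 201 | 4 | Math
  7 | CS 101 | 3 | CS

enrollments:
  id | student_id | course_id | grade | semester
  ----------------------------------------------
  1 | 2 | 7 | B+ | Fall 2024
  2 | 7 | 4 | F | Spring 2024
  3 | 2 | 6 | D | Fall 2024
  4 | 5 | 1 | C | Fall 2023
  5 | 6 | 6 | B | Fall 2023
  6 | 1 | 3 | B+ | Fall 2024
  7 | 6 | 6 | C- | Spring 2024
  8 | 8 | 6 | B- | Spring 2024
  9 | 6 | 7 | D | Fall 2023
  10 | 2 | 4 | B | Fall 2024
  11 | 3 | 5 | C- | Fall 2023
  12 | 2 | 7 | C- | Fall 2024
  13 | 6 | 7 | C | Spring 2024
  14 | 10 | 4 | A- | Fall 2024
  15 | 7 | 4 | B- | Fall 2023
SELECT major, COUNT(*) AS n FROM students GROUP BY major

Execution result:
major | n
Biology | 2
Chemistry | 1
Computer Science | 2
Engineering | 1
Mathematics | 1
Physics | 3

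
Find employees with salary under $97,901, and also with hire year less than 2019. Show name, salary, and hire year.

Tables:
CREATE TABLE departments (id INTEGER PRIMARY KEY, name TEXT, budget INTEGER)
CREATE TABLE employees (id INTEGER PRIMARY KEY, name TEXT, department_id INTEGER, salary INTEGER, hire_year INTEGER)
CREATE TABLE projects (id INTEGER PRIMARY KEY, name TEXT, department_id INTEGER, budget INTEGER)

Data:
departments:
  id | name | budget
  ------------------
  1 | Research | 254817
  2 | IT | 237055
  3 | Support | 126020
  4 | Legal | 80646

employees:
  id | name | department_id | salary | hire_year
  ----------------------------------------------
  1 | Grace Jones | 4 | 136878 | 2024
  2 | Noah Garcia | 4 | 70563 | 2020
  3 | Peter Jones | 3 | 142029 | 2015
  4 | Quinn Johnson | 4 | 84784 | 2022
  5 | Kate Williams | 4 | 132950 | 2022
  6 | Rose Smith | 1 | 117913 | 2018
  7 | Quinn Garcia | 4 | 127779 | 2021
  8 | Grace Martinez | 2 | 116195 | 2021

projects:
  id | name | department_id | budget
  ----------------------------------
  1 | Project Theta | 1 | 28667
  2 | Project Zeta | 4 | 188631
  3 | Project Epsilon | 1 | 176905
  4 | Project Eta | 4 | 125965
SELECT name, salary, hire_year FROM employees WHERE salary < 97901 AND hire_year < 2019

Execution result:
(no rows)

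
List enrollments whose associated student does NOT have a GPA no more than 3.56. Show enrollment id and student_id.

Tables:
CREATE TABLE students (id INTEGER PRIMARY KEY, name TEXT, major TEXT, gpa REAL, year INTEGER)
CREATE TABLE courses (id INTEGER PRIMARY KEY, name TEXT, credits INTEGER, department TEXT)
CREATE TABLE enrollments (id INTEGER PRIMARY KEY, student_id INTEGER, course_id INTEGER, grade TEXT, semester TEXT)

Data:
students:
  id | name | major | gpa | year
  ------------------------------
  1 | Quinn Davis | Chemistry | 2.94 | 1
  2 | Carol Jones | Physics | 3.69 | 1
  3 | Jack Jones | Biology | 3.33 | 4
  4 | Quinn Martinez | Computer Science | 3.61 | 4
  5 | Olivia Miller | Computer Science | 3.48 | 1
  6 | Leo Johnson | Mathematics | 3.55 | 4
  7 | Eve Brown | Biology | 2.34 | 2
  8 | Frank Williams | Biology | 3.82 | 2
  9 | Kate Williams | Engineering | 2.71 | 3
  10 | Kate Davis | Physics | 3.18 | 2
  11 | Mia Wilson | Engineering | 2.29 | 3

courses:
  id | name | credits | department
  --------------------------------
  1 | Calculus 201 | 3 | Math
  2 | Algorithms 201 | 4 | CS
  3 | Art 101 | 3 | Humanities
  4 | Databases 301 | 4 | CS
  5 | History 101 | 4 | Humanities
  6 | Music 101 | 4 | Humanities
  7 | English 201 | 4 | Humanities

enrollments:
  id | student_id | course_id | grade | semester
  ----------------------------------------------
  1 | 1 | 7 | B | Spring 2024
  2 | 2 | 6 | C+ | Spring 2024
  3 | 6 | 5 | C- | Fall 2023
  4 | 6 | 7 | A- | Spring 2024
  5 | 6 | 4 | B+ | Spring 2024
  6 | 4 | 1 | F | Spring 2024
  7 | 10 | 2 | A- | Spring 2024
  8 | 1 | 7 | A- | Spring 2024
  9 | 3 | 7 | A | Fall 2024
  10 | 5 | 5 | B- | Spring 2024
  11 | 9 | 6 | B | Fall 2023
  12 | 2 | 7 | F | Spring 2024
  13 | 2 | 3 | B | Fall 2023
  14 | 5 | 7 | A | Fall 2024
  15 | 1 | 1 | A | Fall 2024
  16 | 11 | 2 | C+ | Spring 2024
SELECT id, student_id FROM enrollments WHERE student_id NOT IN (SELECT id FROM students WHERE gpa <= 3.56)

Execution result:
id | student_id
2 | 2
6 | 4
12 | 2
13 | 2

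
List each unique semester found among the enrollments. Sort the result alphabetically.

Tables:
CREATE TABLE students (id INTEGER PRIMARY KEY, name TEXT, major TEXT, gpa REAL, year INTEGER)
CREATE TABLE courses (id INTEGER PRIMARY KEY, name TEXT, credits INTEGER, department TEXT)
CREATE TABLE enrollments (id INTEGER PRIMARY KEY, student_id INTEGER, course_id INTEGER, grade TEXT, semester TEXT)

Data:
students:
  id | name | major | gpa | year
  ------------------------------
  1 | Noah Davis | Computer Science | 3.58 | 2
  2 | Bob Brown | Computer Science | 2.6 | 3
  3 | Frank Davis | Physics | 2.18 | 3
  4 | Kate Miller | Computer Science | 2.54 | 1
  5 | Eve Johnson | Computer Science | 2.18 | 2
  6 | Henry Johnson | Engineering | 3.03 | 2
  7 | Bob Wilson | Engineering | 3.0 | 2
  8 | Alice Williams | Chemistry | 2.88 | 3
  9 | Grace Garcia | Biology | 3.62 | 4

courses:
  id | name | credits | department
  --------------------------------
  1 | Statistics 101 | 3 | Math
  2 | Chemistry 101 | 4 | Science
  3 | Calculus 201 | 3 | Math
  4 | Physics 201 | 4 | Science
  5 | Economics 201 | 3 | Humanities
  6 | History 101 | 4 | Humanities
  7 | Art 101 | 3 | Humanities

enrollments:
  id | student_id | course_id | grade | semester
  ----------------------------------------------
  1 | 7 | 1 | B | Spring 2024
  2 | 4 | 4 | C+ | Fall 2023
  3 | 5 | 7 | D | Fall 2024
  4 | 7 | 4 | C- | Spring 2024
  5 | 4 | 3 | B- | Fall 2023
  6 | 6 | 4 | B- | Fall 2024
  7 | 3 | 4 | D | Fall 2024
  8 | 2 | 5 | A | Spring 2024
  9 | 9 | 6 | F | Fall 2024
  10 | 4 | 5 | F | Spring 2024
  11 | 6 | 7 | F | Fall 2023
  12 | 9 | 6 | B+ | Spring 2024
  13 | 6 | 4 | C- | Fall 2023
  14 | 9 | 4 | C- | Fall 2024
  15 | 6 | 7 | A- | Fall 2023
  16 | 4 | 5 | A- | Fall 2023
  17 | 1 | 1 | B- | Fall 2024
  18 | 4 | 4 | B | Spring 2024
SELECT DISTINCT semester FROM enrollments ORDER BY semester

Execution result:
semester
Fall 2023
Fall 2024
Spring 2024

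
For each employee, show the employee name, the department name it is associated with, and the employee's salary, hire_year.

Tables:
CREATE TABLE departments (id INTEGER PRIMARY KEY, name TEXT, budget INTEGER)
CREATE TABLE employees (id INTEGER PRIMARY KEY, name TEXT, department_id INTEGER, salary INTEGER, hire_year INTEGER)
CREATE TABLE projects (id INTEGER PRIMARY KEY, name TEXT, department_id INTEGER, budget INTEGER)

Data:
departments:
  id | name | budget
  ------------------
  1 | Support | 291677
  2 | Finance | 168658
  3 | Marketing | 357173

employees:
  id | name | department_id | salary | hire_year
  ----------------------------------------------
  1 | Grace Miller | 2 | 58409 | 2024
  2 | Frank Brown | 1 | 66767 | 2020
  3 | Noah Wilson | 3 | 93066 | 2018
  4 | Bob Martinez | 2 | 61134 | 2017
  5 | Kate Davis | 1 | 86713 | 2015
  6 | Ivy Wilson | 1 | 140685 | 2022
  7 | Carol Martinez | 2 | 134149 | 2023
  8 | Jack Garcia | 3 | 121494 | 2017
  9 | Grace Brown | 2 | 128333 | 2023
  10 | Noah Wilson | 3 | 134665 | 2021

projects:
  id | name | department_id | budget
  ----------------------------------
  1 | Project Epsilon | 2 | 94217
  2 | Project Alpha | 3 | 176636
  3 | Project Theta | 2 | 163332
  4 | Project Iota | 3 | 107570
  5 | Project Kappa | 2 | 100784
SELECT c.name, p.name AS department, c.salary, c.hire_year FROM employees c JOIN departments p ON c.department_id = p.id

Execution result:
name | department | salary | hire_year
Grace Miller | Finance | 58409 | 2024
Frank Brown | Support | 66767 | 2020
Noah Wilson | Marketing | 93066 | 2018
Bob Martinez | Finance | 61134 | 2017
Kate Davis | Support | 86713 | 2015
Ivy Wilson | Support | 140685 | 2022
Carol Martinez | Finance | 134149 | 2023
Jack Garcia | Marketing | 121494 | 2017
Grace Brown | Finance | 128333 | 2023
Noah Wilson | Marketing | 134665 | 2021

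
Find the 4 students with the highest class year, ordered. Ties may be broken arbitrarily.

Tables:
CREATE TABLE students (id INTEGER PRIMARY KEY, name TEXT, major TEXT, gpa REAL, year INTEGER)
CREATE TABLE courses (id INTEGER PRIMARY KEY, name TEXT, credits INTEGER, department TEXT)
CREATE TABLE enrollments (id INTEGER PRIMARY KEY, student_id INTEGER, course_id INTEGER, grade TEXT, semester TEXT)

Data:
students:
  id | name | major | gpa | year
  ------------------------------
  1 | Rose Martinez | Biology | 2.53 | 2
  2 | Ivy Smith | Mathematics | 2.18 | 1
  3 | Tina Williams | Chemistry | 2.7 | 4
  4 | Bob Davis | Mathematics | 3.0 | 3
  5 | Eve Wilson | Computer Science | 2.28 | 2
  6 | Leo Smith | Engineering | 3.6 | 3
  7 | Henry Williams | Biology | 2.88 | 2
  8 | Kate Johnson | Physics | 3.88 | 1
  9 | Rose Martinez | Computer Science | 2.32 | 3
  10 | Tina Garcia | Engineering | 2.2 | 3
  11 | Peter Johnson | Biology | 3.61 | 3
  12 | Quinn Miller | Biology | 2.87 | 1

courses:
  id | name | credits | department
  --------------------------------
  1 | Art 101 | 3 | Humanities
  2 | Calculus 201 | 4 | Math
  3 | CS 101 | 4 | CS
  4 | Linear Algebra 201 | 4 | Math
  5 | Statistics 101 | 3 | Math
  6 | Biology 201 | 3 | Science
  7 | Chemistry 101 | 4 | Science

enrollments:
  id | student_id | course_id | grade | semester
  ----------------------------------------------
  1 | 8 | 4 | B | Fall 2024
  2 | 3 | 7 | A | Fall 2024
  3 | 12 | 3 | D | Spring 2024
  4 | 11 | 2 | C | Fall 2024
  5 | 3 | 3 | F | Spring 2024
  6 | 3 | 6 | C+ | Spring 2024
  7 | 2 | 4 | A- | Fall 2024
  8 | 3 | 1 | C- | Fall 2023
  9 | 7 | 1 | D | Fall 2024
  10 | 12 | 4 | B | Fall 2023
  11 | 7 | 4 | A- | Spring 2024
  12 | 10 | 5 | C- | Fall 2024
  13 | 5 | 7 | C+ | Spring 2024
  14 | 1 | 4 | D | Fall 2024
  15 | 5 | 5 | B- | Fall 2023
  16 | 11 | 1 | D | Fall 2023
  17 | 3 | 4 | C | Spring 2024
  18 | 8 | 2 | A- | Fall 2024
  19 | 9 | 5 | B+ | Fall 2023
SELECT name, year FROM students ORDER BY year DESC LIMIT 4

Execution result:
name | year
Tina Williams | 4
Bob Davis | 3
Leo Smith | 3
Rose Martinez | 3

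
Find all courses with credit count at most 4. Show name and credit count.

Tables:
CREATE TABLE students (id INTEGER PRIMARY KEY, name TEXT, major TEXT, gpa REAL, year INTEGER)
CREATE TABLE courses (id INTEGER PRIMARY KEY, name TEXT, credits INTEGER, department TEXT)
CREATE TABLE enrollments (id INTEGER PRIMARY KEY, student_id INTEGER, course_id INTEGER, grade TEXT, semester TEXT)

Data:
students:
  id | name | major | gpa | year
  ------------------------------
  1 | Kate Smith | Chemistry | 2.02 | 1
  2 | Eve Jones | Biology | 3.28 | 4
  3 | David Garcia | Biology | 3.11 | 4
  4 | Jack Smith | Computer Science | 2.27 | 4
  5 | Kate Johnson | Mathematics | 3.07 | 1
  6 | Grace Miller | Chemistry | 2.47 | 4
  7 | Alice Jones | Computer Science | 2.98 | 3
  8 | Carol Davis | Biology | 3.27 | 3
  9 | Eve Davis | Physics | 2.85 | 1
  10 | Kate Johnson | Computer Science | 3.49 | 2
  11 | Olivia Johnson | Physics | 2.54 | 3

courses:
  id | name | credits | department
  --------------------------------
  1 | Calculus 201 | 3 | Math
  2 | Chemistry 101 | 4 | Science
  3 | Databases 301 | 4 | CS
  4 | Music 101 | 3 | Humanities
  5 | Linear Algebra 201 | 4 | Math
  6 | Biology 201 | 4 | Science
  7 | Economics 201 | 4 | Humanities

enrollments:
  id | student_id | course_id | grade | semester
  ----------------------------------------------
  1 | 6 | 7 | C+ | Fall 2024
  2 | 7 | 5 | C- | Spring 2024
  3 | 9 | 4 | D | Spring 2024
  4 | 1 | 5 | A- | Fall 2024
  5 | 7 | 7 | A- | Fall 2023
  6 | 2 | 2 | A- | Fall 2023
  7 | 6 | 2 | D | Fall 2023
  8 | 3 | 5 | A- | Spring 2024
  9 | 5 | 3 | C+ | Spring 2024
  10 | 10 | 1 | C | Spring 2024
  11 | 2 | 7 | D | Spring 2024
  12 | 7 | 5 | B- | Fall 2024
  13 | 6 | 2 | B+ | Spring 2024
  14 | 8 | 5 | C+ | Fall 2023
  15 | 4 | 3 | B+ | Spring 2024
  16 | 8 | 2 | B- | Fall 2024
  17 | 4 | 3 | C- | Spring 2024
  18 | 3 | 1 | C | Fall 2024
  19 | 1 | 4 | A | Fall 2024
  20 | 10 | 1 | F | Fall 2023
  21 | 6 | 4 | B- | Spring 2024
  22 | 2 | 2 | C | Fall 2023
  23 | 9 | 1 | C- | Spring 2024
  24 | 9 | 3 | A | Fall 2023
SELECT name, credits FROM courses WHERE credits <= 4

Execution result:
name | credits
Calculus 201 | 3
Chemistry 101 | 4
Databases 301 | 4
Music 101 | 3
Linear Algebra 201 | 4
Biology 201 | 4
Economics 201 | 4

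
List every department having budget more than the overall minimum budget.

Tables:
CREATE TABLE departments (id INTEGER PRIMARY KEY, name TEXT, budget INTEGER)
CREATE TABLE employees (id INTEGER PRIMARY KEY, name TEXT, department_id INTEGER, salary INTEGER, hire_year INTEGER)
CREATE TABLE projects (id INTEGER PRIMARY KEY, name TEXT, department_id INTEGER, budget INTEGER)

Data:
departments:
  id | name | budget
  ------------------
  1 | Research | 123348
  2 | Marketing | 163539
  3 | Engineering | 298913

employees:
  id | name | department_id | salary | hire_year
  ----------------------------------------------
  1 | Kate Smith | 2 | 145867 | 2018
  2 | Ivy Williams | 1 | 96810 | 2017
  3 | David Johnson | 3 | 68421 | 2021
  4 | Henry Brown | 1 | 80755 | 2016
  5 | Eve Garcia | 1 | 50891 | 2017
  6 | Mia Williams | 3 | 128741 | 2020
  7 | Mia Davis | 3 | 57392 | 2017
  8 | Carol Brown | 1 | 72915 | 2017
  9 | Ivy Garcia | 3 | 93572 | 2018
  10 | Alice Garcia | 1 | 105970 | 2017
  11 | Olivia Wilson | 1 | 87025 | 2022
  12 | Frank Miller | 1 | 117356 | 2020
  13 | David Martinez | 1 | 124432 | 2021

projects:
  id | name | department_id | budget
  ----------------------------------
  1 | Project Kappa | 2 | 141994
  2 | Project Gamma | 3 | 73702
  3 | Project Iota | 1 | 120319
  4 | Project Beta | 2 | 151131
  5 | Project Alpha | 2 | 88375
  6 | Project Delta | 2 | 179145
SELECT name, budget FROM departments WHERE budget > (SELECT MIN(budget) FROM departments)

Execution result:
name | budget
Marketing | 163539
Engineering | 298913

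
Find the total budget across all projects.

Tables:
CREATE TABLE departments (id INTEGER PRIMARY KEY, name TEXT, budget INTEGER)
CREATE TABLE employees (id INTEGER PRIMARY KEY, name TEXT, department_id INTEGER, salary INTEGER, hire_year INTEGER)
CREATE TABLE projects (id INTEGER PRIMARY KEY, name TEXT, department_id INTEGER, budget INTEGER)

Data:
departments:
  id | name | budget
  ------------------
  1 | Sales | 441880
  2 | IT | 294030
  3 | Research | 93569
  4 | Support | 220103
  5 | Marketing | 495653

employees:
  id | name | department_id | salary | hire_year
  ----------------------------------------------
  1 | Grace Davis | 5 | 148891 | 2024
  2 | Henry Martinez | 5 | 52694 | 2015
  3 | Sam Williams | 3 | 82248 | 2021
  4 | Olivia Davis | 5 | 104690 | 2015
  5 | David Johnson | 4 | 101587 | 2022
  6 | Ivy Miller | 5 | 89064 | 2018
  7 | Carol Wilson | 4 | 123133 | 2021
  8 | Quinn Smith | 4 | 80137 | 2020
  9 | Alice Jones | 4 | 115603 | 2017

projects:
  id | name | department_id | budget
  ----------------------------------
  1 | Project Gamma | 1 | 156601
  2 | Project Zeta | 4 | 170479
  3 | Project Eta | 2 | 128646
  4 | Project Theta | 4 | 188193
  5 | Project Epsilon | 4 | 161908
SELECT SUM(budget) FROM projects

Execution result:
805827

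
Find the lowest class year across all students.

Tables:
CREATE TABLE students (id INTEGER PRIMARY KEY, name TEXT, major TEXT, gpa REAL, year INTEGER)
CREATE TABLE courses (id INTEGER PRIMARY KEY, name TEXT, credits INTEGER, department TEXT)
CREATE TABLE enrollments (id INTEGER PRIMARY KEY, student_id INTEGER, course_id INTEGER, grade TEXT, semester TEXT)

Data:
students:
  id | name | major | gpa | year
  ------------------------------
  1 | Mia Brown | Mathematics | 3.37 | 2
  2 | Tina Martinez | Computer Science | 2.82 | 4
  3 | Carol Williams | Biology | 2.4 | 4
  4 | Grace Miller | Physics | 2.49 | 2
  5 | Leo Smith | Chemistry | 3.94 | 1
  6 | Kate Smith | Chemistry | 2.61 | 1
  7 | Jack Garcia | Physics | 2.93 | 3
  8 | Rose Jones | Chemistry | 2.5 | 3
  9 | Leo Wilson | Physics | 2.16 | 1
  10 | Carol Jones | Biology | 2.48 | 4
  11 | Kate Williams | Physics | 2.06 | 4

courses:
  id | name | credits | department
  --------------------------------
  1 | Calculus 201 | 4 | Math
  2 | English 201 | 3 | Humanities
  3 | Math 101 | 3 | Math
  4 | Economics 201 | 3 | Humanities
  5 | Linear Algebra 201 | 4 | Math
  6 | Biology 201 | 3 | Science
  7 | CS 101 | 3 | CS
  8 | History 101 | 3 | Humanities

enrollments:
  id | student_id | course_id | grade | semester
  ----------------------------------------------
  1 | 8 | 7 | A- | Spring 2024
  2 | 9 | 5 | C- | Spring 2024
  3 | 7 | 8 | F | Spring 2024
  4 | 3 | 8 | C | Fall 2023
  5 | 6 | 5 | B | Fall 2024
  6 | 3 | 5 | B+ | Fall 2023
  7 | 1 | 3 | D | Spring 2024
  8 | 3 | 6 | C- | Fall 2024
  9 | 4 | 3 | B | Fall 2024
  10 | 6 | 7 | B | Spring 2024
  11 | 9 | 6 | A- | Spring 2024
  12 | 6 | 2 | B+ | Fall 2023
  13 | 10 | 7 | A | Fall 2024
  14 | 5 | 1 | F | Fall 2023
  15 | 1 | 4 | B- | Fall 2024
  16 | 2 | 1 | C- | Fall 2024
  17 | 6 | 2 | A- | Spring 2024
SELECT MIN(year) FROM students

Execution result:
1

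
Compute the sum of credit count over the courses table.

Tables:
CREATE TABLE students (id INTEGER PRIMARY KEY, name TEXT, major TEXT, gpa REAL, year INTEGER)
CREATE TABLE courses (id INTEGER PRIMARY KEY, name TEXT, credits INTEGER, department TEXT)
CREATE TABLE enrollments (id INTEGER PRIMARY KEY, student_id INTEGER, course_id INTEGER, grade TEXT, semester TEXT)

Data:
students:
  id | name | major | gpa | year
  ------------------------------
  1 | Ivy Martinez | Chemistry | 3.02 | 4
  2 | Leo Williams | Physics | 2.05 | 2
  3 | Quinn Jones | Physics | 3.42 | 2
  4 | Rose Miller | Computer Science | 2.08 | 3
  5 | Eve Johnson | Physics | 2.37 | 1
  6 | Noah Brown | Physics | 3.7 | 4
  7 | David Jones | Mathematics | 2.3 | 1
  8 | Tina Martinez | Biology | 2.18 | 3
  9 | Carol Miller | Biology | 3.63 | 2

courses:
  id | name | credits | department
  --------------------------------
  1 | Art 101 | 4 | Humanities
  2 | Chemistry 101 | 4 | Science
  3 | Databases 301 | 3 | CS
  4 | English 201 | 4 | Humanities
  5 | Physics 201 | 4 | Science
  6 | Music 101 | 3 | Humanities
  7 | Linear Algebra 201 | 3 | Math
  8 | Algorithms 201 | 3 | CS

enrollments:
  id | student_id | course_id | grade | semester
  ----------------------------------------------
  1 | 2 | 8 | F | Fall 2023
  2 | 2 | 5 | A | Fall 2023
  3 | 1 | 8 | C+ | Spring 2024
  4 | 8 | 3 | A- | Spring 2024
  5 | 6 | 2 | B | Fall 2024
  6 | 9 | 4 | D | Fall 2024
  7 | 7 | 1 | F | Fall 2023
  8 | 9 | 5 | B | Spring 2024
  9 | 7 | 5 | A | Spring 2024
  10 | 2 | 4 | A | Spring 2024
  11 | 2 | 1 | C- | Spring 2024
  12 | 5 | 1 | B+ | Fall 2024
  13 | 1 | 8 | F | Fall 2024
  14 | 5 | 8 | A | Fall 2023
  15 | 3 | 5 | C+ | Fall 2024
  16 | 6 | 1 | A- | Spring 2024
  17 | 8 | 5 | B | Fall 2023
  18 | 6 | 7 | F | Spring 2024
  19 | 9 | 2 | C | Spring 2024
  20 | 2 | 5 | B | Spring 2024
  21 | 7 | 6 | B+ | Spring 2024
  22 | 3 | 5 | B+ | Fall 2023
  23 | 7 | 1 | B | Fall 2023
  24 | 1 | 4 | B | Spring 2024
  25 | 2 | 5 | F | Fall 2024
SELECT SUM(credits) FROM courses

Execution result:
28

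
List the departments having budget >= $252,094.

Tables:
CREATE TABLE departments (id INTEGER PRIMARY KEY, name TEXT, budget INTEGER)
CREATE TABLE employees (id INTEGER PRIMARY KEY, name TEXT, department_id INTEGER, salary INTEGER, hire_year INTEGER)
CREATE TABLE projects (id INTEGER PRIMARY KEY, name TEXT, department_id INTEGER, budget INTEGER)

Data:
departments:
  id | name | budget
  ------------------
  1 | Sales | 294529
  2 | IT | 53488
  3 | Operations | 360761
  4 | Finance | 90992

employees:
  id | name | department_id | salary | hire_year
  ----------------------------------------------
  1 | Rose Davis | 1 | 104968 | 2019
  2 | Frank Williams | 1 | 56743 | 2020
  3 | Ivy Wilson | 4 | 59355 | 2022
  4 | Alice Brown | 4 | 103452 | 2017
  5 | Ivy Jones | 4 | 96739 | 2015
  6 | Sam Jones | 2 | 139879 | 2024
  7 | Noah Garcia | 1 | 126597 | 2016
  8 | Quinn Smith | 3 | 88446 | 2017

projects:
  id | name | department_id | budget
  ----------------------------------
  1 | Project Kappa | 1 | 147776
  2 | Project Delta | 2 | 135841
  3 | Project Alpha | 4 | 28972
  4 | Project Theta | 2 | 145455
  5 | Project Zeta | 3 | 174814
SELECT name, budget FROM departments WHERE budget >= 252094

Execution result:
name | budget
Sales | 294529
Operations | 360761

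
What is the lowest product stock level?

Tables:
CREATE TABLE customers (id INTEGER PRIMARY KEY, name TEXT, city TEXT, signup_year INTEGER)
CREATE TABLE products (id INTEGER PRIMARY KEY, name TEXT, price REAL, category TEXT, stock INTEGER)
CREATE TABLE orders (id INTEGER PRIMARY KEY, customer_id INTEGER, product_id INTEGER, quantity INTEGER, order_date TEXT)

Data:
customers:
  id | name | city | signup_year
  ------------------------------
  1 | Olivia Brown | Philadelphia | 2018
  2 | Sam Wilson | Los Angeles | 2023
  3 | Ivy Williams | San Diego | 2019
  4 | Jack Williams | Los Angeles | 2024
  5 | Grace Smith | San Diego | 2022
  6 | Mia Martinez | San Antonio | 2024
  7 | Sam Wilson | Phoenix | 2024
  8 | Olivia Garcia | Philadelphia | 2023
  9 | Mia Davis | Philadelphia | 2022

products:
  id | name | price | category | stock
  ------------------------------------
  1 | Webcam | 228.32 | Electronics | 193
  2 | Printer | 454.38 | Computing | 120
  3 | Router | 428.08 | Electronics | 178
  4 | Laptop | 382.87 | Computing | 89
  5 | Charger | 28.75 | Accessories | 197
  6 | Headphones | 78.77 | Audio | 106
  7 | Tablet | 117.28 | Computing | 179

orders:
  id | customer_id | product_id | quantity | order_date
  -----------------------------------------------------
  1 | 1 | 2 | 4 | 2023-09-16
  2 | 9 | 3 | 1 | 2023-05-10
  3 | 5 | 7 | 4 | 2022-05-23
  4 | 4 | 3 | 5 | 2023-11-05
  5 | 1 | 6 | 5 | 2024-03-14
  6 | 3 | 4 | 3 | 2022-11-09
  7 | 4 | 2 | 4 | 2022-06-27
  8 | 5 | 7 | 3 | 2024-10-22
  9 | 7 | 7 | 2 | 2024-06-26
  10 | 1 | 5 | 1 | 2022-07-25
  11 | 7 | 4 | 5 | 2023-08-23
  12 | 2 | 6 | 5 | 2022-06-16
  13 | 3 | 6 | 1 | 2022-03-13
SELECT MIN(stock) FROM products

Execution result:
89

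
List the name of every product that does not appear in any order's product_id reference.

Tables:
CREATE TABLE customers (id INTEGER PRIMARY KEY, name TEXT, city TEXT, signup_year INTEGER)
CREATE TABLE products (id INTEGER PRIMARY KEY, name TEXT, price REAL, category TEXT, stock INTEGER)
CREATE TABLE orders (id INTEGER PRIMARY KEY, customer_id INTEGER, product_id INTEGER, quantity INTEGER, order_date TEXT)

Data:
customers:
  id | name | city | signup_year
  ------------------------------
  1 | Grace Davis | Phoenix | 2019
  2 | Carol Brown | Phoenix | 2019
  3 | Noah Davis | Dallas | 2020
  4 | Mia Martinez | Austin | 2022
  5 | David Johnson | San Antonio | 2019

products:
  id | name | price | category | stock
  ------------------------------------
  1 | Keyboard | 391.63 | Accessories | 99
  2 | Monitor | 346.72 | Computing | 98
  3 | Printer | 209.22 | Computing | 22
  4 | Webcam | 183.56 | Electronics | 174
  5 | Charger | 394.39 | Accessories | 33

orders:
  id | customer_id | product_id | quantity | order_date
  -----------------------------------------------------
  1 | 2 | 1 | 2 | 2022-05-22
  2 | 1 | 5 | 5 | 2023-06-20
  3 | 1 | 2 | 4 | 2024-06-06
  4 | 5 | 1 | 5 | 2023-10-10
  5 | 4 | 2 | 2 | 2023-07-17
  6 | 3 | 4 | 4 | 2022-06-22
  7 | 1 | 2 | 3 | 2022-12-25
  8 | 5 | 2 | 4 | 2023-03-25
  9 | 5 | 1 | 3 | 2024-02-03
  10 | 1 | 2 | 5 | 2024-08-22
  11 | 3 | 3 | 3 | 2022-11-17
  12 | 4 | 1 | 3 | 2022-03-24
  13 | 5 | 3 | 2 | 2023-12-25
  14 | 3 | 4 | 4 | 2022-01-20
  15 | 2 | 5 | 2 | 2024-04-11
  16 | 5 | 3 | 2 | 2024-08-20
SELECT p.name FROM products p LEFT JOIN orders c ON c.product_id = p.id WHERE c.id IS NULL

Execution result:
(no rows)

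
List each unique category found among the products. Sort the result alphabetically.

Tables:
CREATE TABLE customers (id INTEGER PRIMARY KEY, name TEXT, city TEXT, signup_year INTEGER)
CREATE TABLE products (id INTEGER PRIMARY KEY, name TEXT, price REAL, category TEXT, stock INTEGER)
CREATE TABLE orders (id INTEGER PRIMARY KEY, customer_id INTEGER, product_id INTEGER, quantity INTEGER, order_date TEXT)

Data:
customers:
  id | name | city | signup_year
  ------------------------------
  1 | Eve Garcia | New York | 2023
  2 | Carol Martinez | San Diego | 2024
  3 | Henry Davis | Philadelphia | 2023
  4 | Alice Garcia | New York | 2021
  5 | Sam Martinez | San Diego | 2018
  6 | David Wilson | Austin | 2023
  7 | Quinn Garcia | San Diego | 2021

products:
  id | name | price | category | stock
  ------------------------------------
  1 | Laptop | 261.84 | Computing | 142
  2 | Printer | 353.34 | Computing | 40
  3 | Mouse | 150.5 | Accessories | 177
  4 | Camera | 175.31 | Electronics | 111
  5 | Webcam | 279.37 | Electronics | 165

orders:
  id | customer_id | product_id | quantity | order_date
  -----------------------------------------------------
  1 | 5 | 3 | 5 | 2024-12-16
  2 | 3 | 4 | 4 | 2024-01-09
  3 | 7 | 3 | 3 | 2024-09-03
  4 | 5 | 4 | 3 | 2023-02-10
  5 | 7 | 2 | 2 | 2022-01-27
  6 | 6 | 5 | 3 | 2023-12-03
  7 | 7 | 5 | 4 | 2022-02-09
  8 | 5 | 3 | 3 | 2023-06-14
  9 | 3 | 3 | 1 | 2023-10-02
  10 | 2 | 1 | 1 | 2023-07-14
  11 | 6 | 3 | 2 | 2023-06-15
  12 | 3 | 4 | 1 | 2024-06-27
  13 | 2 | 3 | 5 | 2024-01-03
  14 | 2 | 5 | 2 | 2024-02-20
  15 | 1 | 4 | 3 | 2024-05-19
SELECT DISTINCT category FROM products ORDER BY category

Execution result:
category
Accessories
Computing
Electronics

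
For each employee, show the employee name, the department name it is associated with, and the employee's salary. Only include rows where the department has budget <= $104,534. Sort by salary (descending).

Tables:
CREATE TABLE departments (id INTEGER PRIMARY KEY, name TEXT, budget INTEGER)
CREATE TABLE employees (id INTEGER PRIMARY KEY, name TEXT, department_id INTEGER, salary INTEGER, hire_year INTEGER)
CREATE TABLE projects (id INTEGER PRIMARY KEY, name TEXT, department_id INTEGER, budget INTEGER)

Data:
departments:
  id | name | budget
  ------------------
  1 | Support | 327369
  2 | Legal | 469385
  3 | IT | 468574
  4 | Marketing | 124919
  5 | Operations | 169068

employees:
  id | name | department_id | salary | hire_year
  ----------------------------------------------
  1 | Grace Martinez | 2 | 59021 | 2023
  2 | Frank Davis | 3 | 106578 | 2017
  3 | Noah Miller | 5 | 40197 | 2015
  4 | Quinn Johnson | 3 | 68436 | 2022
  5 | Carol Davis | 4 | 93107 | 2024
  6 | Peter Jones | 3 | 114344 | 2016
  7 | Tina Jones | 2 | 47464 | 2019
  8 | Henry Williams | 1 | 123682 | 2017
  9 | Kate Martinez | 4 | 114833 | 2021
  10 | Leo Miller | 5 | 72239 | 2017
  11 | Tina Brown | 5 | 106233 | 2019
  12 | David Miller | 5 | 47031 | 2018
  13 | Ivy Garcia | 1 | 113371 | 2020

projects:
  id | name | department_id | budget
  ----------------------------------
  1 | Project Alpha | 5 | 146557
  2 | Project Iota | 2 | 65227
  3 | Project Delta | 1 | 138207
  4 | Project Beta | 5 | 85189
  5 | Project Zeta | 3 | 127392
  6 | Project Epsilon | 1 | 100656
SELECT c.name, p.name AS department, c.salary FROM employees c JOIN departments p ON c.department_id = p.id WHERE p.budget <= 104534 ORDER BY c.salary DESC

Execution result:
(no rows)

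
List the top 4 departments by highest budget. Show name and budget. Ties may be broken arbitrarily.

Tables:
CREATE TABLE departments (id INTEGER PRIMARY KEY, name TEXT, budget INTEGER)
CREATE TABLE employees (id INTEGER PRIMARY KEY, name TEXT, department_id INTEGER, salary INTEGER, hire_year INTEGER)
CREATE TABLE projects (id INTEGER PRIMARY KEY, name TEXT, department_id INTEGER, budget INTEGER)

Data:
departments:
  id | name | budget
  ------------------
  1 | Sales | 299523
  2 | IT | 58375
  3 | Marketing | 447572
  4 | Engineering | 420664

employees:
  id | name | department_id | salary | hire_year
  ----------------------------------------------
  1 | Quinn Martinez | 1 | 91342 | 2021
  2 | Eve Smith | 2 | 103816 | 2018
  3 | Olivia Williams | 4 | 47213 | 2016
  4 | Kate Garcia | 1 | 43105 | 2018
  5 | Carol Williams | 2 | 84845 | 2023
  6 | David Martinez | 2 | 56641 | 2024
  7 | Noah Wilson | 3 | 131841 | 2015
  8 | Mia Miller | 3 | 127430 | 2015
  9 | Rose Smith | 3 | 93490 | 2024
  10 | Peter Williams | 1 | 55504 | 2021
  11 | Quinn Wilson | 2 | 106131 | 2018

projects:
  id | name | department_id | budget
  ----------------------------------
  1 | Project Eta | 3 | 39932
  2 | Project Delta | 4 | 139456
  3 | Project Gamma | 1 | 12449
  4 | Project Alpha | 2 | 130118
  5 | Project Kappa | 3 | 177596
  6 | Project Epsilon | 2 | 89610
SELECT name, budget FROM departments ORDER BY budget DESC LIMIT 4

Execution result:
name | budget
Marketing | 447572
Engineering | 420664
Sales | 299523
IT | 58375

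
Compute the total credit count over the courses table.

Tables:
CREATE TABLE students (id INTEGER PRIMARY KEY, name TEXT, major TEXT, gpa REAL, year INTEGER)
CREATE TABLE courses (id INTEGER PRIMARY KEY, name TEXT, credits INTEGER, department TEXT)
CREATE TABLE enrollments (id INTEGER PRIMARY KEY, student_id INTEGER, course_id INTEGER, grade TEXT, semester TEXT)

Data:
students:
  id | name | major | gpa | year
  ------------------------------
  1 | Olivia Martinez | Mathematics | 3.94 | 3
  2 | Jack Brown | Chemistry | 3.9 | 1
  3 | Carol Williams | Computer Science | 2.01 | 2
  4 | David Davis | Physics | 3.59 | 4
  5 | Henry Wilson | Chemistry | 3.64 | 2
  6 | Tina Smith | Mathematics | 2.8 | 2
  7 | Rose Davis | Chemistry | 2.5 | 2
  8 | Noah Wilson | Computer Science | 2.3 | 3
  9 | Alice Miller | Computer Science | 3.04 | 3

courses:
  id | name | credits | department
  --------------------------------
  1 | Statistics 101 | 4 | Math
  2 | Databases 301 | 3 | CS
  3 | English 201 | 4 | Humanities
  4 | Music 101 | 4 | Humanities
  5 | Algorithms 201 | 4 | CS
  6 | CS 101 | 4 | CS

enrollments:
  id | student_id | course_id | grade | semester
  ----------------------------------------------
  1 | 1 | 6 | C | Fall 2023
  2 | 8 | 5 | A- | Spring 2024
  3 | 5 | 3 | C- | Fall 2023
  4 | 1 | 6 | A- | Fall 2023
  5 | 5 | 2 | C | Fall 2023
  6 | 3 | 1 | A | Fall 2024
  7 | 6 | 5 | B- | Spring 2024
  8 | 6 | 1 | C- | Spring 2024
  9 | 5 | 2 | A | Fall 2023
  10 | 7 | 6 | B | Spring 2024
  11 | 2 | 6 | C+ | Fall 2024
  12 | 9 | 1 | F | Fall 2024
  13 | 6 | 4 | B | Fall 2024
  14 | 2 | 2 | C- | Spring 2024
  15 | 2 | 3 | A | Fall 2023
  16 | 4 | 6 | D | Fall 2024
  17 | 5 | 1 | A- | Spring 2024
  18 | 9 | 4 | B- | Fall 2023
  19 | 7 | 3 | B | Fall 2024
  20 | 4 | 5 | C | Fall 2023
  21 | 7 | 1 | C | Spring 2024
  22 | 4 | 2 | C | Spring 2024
SELECT SUM(credits) FROM courses

Execution result:
23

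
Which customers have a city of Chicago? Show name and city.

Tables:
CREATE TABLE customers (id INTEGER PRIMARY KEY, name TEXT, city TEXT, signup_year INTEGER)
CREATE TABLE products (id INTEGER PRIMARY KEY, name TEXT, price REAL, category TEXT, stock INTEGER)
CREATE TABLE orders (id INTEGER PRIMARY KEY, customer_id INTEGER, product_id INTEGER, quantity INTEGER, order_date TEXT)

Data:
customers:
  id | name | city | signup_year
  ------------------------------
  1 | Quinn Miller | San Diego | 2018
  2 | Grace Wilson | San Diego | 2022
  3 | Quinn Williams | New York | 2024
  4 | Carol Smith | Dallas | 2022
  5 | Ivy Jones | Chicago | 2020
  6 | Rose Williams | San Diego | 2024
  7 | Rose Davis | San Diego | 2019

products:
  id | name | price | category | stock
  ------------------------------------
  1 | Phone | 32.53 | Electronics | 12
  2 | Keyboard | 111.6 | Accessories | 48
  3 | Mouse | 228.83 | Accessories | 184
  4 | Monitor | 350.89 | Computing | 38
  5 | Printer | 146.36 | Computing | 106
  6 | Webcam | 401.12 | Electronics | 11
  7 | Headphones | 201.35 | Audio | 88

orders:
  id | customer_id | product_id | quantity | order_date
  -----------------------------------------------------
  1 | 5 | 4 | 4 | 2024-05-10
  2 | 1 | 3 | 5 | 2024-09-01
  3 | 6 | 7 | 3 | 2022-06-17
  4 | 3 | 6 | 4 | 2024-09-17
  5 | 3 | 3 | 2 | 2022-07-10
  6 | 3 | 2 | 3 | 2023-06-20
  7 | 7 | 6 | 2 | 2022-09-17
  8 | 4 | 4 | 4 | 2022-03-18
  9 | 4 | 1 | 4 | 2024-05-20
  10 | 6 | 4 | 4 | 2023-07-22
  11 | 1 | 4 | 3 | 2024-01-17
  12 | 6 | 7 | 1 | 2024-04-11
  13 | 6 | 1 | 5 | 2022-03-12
SELECT name, city FROM customers WHERE city = 'Chicago'

Execution result:
name | city
Ivy Jones | Chicago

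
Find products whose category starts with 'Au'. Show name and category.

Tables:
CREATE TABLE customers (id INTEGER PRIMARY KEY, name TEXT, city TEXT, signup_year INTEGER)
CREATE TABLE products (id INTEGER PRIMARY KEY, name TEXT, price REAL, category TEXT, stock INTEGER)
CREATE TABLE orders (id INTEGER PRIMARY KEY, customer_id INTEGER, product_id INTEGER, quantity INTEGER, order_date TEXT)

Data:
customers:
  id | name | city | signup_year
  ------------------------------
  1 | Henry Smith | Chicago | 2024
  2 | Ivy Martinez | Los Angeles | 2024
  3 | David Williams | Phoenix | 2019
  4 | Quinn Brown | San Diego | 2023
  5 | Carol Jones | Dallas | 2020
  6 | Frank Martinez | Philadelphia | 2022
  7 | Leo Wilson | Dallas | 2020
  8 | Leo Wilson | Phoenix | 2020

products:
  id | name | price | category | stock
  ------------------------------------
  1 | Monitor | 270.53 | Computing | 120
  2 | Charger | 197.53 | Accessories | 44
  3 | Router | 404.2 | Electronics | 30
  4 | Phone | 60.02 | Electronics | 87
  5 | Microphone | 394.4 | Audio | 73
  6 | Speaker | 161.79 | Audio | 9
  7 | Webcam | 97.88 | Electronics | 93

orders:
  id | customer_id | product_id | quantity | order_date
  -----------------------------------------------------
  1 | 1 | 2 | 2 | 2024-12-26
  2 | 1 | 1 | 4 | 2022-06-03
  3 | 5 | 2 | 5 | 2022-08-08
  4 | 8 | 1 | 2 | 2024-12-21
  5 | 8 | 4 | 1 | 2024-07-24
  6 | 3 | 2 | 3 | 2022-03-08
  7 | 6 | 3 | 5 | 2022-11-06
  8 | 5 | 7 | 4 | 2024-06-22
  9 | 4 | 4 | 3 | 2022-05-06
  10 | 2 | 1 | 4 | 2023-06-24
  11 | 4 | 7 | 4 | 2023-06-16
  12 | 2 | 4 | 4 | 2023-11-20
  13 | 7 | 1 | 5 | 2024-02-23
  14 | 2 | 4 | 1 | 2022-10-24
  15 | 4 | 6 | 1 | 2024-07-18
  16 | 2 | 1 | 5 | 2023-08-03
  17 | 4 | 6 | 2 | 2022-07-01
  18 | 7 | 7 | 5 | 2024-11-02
SELECT name, category FROM products WHERE category LIKE 'Au%'

Execution result:
name | category
Microphone | Audio
Speaker | Audio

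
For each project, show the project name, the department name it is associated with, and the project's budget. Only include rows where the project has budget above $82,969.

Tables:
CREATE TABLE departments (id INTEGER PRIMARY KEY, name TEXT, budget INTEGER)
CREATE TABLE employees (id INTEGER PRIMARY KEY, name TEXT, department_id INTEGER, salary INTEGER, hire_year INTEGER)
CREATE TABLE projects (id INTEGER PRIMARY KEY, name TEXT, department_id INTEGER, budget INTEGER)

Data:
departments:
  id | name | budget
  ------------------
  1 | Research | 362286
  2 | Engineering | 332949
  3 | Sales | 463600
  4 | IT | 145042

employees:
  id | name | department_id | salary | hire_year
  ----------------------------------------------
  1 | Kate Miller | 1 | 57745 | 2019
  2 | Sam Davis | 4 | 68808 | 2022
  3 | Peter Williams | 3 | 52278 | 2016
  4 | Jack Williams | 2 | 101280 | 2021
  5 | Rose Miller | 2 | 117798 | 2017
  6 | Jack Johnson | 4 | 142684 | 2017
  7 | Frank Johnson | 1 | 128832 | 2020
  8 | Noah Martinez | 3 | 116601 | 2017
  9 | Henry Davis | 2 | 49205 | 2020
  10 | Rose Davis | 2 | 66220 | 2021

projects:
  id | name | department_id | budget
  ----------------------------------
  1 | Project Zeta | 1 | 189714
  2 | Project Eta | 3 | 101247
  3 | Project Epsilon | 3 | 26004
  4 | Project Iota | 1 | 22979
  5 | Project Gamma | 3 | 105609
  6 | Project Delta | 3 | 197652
SELECT c.name, p.name AS department, c.budget FROM projects c JOIN departments p ON c.department_id = p.id WHERE c.budget > 82969

Execution result:
name | department | budget
Project Zeta | Research | 189714
Project Eta | Sales | 101247
Project Gamma | Sales | 105609
Project Delta | Sales | 197652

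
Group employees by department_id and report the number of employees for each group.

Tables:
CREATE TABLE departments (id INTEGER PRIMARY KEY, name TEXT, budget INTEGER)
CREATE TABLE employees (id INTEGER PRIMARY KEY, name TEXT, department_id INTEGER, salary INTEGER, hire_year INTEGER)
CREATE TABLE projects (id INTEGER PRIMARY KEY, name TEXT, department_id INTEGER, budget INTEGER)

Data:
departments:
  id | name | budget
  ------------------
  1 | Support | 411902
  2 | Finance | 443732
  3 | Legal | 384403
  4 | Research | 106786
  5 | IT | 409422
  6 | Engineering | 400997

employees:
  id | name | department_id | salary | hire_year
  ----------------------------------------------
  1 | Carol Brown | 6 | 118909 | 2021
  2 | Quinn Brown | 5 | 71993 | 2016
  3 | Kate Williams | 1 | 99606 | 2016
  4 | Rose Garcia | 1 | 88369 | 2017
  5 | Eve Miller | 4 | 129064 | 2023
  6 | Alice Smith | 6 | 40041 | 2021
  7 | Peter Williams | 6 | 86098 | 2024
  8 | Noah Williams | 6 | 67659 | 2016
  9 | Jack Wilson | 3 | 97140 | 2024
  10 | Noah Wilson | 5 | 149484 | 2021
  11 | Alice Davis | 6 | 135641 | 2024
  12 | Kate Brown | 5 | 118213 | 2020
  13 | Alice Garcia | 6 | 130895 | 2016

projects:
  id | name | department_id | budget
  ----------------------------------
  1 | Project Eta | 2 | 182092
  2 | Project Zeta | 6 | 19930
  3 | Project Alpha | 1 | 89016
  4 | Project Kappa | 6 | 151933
SELECT department_id, COUNT(*) AS n FROM employees GROUP BY department_id

Execution result:
department_id | n
1 | 2
3 | 1
4 | 1
5 | 3
6 | 6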